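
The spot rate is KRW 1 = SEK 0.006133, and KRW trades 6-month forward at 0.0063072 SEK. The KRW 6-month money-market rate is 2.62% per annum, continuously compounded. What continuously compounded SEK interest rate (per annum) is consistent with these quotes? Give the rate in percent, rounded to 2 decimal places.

8.22%

T = 6/12 years.
F/S = 0.0063072/0.006133 = 1.0284037 = (growth of SEK) / (growth of KRW).
KRW growth factor: e^(0.0262×6/12) = 1.0131862.
So the SEK growth factor = 1.0419644.
Take logs: ln 1.0419644 / (6/12) = 0.082216, so 8.22%.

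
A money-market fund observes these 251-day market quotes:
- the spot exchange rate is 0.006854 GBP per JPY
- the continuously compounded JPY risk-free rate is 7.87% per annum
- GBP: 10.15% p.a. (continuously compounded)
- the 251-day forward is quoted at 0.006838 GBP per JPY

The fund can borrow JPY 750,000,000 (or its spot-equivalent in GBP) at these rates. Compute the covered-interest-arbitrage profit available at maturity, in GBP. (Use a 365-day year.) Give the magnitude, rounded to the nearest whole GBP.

T = 251/365 years.
Route A — deposit JPY, sell forward: 750,000,000 × 1.055610979 × 0.006838 = GBP 5,413,700.91.
Route B — convert at spot, deposit GBP: 750,000,000 × 0.006854 × 1.072292232 = GBP 5,512,118.22.
The quoted forward undervalues JPY, so borrow JPY, convert to GBP at spot, deposit the GBP at 10.15%, and buy JPY forward at 0.006838 to cover the loan.
Arbitrage profit = |5,413,700.91 − 5,512,118.22| = GBP 98,417.

GBP 98,417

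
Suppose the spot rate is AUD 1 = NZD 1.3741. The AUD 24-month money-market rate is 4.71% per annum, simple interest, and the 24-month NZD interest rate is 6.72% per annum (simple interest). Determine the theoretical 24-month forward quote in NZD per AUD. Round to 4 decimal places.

T = 2 years.
Growth of 1 NZD over T: 1 + 0.0672×2 = 1.134400.
AUD growth factor: 1 + 0.0471×2 = 1.094200.
CIP: F = S · (grow NZD)/(grow AUD) = 1.3741 × 1.134400/1.094200 = 1.424583 NZD per AUD.

1.4246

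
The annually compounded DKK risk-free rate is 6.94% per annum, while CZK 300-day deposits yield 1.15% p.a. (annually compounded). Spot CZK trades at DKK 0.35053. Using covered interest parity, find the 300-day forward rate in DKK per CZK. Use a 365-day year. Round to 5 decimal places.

T = 300/365 years.
Growth of 1 DKK over T: (1 + 0.0694)^(300/365) = 1.0566979.
CZK accumulates by (1 + 0.0115)^(300/365) = 1.0094424.
So F = 0.35053 × 1.0566979 / 1.0094424 = 0.3669395 (DKK/CZK).

0.36694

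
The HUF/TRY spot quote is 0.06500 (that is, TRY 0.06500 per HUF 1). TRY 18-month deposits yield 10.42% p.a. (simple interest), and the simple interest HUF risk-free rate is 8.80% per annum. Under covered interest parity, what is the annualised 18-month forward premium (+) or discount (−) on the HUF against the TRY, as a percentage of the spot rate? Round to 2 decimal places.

+1.43%

T = 18/12 years.
CIP forward (TRY per HUF) = 0.065 × 1.156300/1.132000 = 0.06639532.
Annualised premium = (F − S)/S × (1/T) = (0.06639532 − 0.065)/0.065 ÷ (18/12) = 1.43%.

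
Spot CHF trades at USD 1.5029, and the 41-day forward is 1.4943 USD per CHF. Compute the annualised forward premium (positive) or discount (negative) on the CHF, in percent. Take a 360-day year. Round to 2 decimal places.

-5.02%

T = 41/360 years.
CHF trades forward at -0.57223% vs spot over the period.
Per annum: -0.0057223 / (41/360) = -0.050245 = -5.02%.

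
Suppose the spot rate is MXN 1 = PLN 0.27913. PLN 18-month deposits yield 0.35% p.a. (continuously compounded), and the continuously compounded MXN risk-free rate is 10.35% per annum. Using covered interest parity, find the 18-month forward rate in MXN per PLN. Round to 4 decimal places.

4.1623

T = 18/12 years.
PLN growth factor: e^(0.0035×18/12) = 1.0052638.
MXN accumulates by e^(0.1035×18/12) = 1.1679499.
So F = 0.27913 × 1.0052638 / 1.1679499 = 0.2402494 (PLN/MXN).
Invert for MXN per PLN: 1 / 0.2402494 = 4.1623.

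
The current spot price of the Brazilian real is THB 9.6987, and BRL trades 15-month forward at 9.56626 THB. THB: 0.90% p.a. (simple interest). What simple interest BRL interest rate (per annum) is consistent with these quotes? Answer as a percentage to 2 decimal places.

2.02%

T = 15/12 years.
By CIP, F/S equals the THB-to-BRL growth ratio: 9.56626/9.6987 = 0.9863446.
THB growth factor: 1 + 0.0090×15/12 = 1.011250.
So the BRL growth factor = 1.0252502.
r = (1.0252502 − 1)/(15/12) = 0.020200 → 2.02%.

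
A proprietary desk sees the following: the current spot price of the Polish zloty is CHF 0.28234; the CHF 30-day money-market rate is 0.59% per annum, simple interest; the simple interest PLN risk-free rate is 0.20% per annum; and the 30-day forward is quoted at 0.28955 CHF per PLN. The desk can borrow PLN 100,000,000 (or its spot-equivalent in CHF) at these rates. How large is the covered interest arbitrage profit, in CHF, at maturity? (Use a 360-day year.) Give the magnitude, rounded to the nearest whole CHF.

CHF 711,944

T = 30/360 years.
Keep in PLN, deliver into the forward: 100,000,000·1.0001666667·0.28955 = CHF 28,959,825.83.
Swap to CHF now, deposit: 100,000,000·0.28234·1.0004916667 = CHF 28,247,881.72.
The quoted forward overvalues PLN, so borrow CHF, buy PLN at spot, deposit the PLN at 0.20%, and sell the proceeds forward at 0.28955.
The gap between the two covered legs is CHF 711,944.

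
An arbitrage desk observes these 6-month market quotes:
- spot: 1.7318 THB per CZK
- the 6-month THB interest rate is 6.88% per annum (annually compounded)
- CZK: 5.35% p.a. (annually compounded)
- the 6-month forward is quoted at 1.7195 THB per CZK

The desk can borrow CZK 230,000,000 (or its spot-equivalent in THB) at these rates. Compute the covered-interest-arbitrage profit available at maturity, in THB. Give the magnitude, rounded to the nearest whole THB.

T = 6/12 years.
Keep in CZK, deliver into the forward: 230,000,000·1.0264014809·1.7195 = THB 405,926,389.67.
Swap to THB now, deposit: 230,000,000·1.7318·1.03382783867 = THB 411,788,101.73.
The quoted forward undervalues CZK, so borrow CZK, convert to THB at spot, deposit the THB at 6.88%, and buy CZK forward at 1.7195 to cover the loan.
The gap between the two covered legs is THB 5,861,712.

THB 5,861,712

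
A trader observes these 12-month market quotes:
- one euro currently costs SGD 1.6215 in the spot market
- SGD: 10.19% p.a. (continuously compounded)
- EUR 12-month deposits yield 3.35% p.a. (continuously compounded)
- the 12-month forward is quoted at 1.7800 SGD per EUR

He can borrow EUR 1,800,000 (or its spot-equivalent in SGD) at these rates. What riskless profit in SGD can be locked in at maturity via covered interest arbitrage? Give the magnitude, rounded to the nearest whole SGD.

T = 1 year.
Route A — deposit EUR, sell forward: 1,800,000 × 1.034067444 × 1.7800 = SGD 3,313,152.09.
Route B — convert at spot, deposit SGD: 1,800,000 × 1.6215 × 1.107272739 = SGD 3,231,796.94.
The quoted forward overvalues EUR, so borrow SGD, buy EUR at spot, deposit the EUR at 3.35%, and sell the proceeds forward at 1.7800.
Profit = 3,313,152.09 − 3,231,796.94 = SGD 81,355.

SGD 81,355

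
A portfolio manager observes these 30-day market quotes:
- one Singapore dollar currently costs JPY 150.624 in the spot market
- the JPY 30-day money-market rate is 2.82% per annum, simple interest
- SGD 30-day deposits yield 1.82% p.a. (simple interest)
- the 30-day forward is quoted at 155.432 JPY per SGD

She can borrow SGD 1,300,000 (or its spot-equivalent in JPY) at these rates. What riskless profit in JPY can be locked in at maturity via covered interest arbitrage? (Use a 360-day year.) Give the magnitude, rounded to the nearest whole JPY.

JPY 6,096,704

T = 30/360 years.
Invest the SGD and cover forward: 1,300,000 × 1.00151666667 × 155.432 = JPY 202,368,060.09.
Convert at spot and invest in JPY: 1,300,000 × 150.624 × 1.002350 = JPY 196,271,356.32.
The quoted forward overvalues SGD, so borrow JPY, buy SGD at spot, deposit the SGD at 1.82%, and sell the proceeds forward at 155.432.
The gap between the two covered legs is JPY 6,096,704.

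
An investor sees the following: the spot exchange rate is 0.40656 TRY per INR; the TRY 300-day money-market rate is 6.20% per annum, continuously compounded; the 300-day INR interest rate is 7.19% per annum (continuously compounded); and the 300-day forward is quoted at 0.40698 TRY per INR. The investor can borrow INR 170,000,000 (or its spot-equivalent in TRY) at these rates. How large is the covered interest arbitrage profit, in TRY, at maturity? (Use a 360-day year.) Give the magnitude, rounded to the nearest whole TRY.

T = 300/360 years.
Route A — deposit INR, sell forward: 170,000,000 × 1.0617480639 × 0.40698 = TRY 73,458,738.60.
Route B — convert at spot, deposit TRY: 170,000,000 × 0.40656 × 1.0530246758 = TRY 72,780,011.07.
The quoted forward overvalues INR, so borrow TRY, buy INR at spot, deposit the INR at 7.19%, and sell the proceeds forward at 0.40698.
The gap between the two covered legs is TRY 678,728.

TRY 678,728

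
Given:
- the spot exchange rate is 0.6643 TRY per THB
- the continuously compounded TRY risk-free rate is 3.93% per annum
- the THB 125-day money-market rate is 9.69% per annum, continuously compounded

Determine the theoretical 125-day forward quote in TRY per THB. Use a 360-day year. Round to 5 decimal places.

0.65115

T = 125/360 years.
TRY growth factor: e^(0.0393×125/360) = 1.0137394.
Growth of 1 THB over T: e^(0.0969×125/360) = 1.0342183.
So F = 0.6643 × 1.0137394 / 1.0342183 = 0.6511460 (TRY/THB).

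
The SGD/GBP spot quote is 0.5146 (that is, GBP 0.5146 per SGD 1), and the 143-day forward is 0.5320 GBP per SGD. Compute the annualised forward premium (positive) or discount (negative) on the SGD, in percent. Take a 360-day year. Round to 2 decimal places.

T = 143/360 years.
SGD trades forward at +3.38127% vs spot over the period.
Annualise by dividing by T: 0.0338127 / (143/360) = 0.085123 → 8.51%.

+8.51%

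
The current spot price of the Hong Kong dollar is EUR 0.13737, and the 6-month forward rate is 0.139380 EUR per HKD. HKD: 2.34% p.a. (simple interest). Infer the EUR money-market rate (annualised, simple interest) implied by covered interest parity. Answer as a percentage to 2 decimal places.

T = 6/12 years.
By CIP, F/S equals the EUR-to-HKD growth ratio: 0.13938/0.13737 = 1.0146320.
The HKD side grows by 1 + 0.0234×6/12 = 1.011700.
Hence g_EUR = 1.0265032.
(1.0265032 − 1)/T = 0.053006, i.e. 5.30%.

5.30%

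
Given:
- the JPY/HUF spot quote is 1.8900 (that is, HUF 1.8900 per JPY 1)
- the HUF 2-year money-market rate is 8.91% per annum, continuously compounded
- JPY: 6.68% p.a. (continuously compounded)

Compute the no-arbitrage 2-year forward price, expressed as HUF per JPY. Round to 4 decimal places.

1.9762

T = 2 years.
HUF growth factor: e^(0.0891×2) = 1.1950643.
JPY accumulates by e^(0.0668×2) = 1.1429356.
So F = 1.89 × 1.1950643 / 1.1429356 = 1.976202 (HUF/JPY).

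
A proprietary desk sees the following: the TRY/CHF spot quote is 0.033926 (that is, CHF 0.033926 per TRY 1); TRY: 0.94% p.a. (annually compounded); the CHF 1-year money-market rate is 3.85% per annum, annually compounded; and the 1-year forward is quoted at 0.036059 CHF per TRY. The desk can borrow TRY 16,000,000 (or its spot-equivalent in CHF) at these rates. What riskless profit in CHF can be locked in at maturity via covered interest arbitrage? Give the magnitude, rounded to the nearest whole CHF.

CHF 18,653

T = 1 year.
Invest the TRY and cover forward: 16,000,000 × 1.009400 × 0.036059 = CHF 582,367.27.
Convert at spot and invest in CHF: 16,000,000 × 0.033926 × 1.038500 = CHF 563,714.42.
The quoted forward overvalues TRY, so borrow CHF, buy TRY at spot, deposit the TRY at 0.94%, and sell the proceeds forward at 0.036059.
Arbitrage profit = |582,367.27 − 563,714.42| = CHF 18,653.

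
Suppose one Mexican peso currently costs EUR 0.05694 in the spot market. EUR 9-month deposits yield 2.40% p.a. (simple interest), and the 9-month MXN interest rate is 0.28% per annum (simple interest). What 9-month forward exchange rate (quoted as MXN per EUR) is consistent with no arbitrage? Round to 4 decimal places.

17.2880

T = 9/12 years.
Growth of 1 EUR over T: 1 + 0.0240×9/12 = 1.018000.
Growth of 1 MXN over T: 1 + 0.0028×9/12 = 1.002100.
So F = 0.05694 × 1.018000 / 1.002100 = 0.057843449 (EUR/MXN).
Quoted the other way: 1/0.057843449 = 17.2880 MXN per EUR.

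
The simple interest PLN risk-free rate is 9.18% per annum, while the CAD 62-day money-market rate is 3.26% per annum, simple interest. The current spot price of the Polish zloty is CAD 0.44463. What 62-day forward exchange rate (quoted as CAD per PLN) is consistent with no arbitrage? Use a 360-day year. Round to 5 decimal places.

T = 62/360 years.
CAD accumulates by 1 + 0.0326×62/360 = 1.0056144.
PLN accumulates by 1 + 0.0918×62/360 = 1.015810.
So F = 0.44463 × 1.0056144 / 1.015810 = 0.4401673 (CAD/PLN).

0.44017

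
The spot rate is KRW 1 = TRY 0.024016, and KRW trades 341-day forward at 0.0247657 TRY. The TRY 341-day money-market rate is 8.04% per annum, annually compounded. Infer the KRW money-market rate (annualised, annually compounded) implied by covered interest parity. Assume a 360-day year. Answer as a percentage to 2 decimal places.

4.59%

T = 341/360 years.
F/S = 0.0247657/0.024016 = 1.0312167 = (growth of TRY) / (growth of KRW).
TRY growth factor: (1 + 0.0804)^(341/360) = 1.0759995.
That pins the KRW growth at 1.0434271.
Annualise: 1.0434271^(360/341) − 1 = 0.045902 = 4.59%.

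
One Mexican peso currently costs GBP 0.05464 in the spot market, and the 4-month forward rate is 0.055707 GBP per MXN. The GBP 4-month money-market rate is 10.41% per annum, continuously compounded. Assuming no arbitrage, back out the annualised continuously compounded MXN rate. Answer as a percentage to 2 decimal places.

T = 4/12 years.
By CIP, F/S equals the GBP-to-MXN growth ratio: 0.055707/0.05464 = 1.0195278.
The GBP side grows by e^(0.1041×4/12) = 1.0353091.
That pins the MXN growth at 1.015479.
Take logs: ln 1.015479 / (4/12) = 0.046081, so 4.61%.

4.61%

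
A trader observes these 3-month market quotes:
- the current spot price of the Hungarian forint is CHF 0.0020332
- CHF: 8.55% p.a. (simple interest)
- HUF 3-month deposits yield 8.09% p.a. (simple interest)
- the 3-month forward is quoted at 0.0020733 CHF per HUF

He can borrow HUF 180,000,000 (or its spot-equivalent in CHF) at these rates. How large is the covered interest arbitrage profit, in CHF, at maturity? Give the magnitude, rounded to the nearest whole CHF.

T = 3/12 years.
Keep in HUF, deliver into the forward: 180,000,000·1.020225·0.0020733 = CHF 380,741.85.
Swap to CHF now, deposit: 180,000,000·0.0020332·1.021375 = CHF 373,798.74.
The quoted forward overvalues HUF, so borrow CHF, buy HUF at spot, deposit the HUF at 8.09%, and sell the proceeds forward at 0.0020733.
The gap between the two covered legs is CHF 6,943.

CHF 6,943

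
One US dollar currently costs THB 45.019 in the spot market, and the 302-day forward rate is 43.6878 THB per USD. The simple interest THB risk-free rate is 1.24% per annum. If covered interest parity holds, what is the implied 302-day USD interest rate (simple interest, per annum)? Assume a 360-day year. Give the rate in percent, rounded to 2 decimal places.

T = 302/360 years.
F/S = 43.6878/45.019 = 0.9704303 = (growth of THB) / (growth of USD).
The THB side grows by 1 + 0.0124×302/360 = 1.0104022.
That pins the USD growth at 1.0411899.
r = (1.0411899 − 1)/(302/360) = 0.049101 → 4.91%.

4.91%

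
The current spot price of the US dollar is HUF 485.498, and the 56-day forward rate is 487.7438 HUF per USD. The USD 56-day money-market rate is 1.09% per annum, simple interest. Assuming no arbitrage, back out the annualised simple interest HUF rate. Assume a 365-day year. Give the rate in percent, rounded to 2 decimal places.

4.11%

T = 56/365 years.
By CIP, F/S equals the HUF-to-USD growth ratio: 487.7438/485.498 = 1.0046258.
The USD side grows by 1 + 0.0109×56/365 = 1.0016723.
Hence g_HUF = 1.0063058.
(1.0063058 − 1)/T = 0.041100, i.e. 4.11%.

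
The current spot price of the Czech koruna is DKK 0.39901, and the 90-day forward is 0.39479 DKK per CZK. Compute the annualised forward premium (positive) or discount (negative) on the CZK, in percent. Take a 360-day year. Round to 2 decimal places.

-4.23%

T = 90/360 years.
Period premium: (0.39479 − 0.39901)/0.39901 = -0.0105762.
×(1/T) gives -4.23% p.a.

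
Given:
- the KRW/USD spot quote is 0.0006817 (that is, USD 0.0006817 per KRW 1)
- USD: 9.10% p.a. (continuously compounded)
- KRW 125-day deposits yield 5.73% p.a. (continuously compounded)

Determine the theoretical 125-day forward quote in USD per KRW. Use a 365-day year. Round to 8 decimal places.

0.00068961

T = 125/365 years.
USD growth factor: e^(0.0910×125/365) = 1.0316551.
Growth of 1 KRW over T: e^(0.0573×125/365) = 1.0198171.
So F = 0.0006817 × 1.0316551 / 1.0198171 = 0.0006896131 (USD/KRW).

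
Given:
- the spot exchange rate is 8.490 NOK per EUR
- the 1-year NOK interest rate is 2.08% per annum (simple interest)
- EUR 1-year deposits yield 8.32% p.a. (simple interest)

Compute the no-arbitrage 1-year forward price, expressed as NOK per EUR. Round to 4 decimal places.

8.0009

T = 1 year.
Growth of 1 NOK over T: 1 + 0.0208×1 = 1.020800.
EUR growth factor: 1 + 0.0832×1 = 1.083200.
CIP: F = S · (grow NOK)/(grow EUR) = 8.49 × 1.020800/1.083200 = 8.000916 NOK per EUR.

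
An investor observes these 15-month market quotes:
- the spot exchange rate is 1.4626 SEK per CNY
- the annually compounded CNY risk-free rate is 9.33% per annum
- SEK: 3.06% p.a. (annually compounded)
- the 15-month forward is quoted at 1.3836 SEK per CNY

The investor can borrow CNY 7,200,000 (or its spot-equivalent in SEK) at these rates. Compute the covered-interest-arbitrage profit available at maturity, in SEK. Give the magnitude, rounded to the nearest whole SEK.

SEK 201,926

T = 15/12 years.
Route A — deposit CNY, sell forward: 7,200,000 × 1.117954646 × 1.3836 = SEK 11,136,974.75.
Route B — convert at spot, deposit SEK: 7,200,000 × 1.4626 × 1.0383952017 = SEK 10,935,049.12.
The quoted forward overvalues CNY, so borrow SEK, buy CNY at spot, deposit the CNY at 9.33%, and sell the proceeds forward at 1.3836.
Arbitrage profit = |11,136,974.75 − 10,935,049.12| = SEK 201,926.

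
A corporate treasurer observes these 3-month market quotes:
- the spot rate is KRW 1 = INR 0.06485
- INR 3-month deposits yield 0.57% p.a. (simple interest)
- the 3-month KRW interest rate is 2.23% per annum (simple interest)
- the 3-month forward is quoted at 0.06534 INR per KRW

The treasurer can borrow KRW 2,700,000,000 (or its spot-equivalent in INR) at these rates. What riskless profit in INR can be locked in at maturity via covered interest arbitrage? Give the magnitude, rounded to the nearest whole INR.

T = 3/12 years.
Route A — deposit KRW, sell forward: 2,700,000,000 × 1.005575 × 0.06534 = INR 177,401,530.35.
Route B — convert at spot, deposit INR: 2,700,000,000 × 0.06485 × 1.001425 = INR 175,344,510.38.
The quoted forward overvalues KRW, so borrow INR, buy KRW at spot, deposit the KRW at 2.23%, and sell the proceeds forward at 0.06534.
Profit = 177,401,530.35 − 175,344,510.38 = INR 2,057,020.

INR 2,057,020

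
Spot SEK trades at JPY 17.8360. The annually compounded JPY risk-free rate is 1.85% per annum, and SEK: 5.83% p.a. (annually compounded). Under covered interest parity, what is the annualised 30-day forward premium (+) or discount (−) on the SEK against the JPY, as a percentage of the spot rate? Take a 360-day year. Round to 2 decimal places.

-3.83%

T = 30/360 years.
No-arbitrage forward: 17.836 × 1.0015287 / 1.0047332 = 17.7791138 JPY/SEK.
Annualised premium = (F − S)/S × (1/T) = (17.7791138 − 17.836)/17.836 ÷ (30/360) = -3.83%.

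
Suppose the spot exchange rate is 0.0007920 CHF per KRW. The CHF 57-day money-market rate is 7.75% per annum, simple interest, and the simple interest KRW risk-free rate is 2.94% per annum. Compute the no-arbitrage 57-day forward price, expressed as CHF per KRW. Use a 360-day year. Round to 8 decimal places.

0.00079800

T = 57/360 years.
CHF accumulates by 1 + 0.0775×57/360 = 1.0122708.
KRW accumulates by 1 + 0.0294×57/360 = 1.004655.
So F = 0.000792 × 1.0122708 / 1.004655 = 0.0007980038 (CHF/KRW).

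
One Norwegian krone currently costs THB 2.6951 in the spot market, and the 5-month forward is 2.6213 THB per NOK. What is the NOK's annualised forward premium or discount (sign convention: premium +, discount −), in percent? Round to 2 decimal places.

T = 5/12 years.
NOK trades forward at -2.73830% vs spot over the period.
Per annum: -0.0273830 / (5/12) = -0.065719 = -6.57%.

-6.57%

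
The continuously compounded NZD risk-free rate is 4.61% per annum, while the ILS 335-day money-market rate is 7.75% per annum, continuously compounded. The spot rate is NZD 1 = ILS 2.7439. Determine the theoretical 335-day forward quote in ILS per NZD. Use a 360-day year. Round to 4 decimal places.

T = 335/360 years.
Growth of 1 ILS over T: e^(0.0775×335/360) = 1.0747822.
Growth of 1 NZD over T: e^(0.0461×335/360) = 1.0438321.
So F = 2.7439 × 1.0747822 / 1.0438321 = 2.825258 (ILS/NZD).

2.8253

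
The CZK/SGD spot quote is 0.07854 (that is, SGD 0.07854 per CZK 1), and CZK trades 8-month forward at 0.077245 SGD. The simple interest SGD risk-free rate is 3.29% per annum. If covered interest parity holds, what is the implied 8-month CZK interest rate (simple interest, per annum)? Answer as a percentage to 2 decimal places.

5.86%

T = 8/12 years.
F/S = 0.077245/0.07854 = 0.9835116 = (growth of SGD) / (growth of CZK).
The SGD side grows by 1 + 0.0329×8/12 = 1.0219333.
Hence g_CZK = 1.0390658.
r = (1.0390658 − 1)/(8/12) = 0.058599 → 5.86%.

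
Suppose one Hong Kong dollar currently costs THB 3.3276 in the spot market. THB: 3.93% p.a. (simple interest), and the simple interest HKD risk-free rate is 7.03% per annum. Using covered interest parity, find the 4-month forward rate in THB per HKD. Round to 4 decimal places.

3.2940

T = 4/12 years.
Growth of 1 THB over T: 1 + 0.0393×4/12 = 1.013100.
HKD accumulates by 1 + 0.0703×4/12 = 1.0234333.
So F = 3.3276 × 1.013100 / 1.0234333 = 3.294002 (THB/HKD).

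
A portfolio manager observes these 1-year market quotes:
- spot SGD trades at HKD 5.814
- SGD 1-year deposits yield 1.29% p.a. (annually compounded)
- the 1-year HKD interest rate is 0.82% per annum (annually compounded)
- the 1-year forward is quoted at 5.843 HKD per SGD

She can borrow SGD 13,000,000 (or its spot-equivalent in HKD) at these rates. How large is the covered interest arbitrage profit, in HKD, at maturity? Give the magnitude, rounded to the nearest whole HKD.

HKD 737,099

T = 1 year.
Keep in SGD, deliver into the forward: 13,000,000·1.012900·5.843 = HKD 76,938,871.10.
Swap to HKD now, deposit: 13,000,000·5.814·1.008200 = HKD 76,201,772.40.
The quoted forward overvalues SGD, so borrow HKD, buy SGD at spot, deposit the SGD at 1.29%, and sell the proceeds forward at 5.843.
Arbitrage profit = |76,938,871.10 − 76,201,772.40| = HKD 737,099.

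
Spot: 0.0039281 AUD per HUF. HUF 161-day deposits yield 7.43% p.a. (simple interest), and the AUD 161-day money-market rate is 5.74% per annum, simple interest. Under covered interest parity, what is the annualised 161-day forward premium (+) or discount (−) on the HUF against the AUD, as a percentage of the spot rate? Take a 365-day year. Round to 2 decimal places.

-1.64%

T = 161/365 years.
CIP forward (AUD per HUF) = 0.0039281 × 1.0253189/1.0327734 = 0.0038997472.
(F − S)/S ÷ T = (0.0038997472 − 0.0039281)/0.0039281/(161/365) = -0.016364 → -1.64%.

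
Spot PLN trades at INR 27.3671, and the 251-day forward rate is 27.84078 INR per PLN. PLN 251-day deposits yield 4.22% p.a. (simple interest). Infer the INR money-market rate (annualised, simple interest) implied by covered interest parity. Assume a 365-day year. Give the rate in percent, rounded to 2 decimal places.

6.81%

T = 251/365 years.
By CIP, F/S equals the INR-to-PLN growth ratio: 27.84078/27.3671 = 1.0173084.
PLN growth factor: 1 + 0.0422×251/365 = 1.0290197.
So the INR growth factor = 1.0468304.
(1.0468304 − 1)/T = 0.068100, i.e. 6.81%.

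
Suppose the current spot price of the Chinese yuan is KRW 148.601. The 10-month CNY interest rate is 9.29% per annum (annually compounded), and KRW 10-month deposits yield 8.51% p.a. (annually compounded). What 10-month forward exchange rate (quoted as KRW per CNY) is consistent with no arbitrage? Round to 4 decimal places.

147.7167

T = 10/12 years.
KRW growth factor: (1 + 0.0851)^(10/12) = 1.070429665.
Growth of 1 CNY over T: (1 + 0.0929)^(10/12) = 1.076837956.
Forward (KRW per CNY) = 148.601 × 1.070429665 / 1.076837956 = 147.716672.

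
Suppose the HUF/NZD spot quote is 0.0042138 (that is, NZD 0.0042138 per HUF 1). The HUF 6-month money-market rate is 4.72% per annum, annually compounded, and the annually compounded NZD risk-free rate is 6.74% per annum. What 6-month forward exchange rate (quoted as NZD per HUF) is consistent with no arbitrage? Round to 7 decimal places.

T = 6/12 years.
NZD accumulates by (1 + 0.0674)^(6/12) = 1.0331505.
HUF growth factor: (1 + 0.0472)^(6/12) = 1.0233279.
Forward (NZD per HUF) = 0.0042138 × 1.0331505 / 1.0233279 = 0.004254247.

0.0042542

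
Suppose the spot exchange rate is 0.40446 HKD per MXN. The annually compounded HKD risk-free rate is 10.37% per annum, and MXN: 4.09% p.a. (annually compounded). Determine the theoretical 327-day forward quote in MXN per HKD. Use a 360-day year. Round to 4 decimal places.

2.3443

T = 327/360 years.
HKD growth factor: (1 + 0.1037)^(327/360) = 1.0937625.
MXN growth factor: (1 + 0.0409)^(327/360) = 1.0370822.
CIP: F = S · (grow HKD)/(grow MXN) = 0.40446 × 1.0937625/1.0370822 = 0.4265652 HKD per MXN.
Quoted the other way: 1/0.4265652 = 2.3443 MXN per HKD.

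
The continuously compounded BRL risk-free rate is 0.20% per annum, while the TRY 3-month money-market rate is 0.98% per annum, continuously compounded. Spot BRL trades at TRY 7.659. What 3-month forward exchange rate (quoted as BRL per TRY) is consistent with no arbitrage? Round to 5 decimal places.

T = 3/12 years.
Growth of 1 TRY over T: e^(0.0098×3/12) = 1.002453.
Growth of 1 BRL over T: e^(0.0020×3/12) = 1.0005001.
CIP: F = S · (grow TRY)/(grow BRL) = 7.659 × 1.002453/1.0005001 = 7.673950 TRY per BRL.
Quoted the other way: 1/7.673950 = 0.13031 BRL per TRY.

0.13031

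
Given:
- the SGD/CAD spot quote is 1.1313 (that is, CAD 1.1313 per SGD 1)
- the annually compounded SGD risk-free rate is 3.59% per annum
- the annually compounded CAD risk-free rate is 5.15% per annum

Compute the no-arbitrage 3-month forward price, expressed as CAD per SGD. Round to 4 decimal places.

1.1355

T = 3/12 years.
CAD growth factor: (1 + 0.0515)^(3/12) = 1.0126336.
Growth of 1 SGD over T: (1 + 0.0359)^(3/12) = 1.0088566.
So F = 1.1313 × 1.0126336 / 1.0088566 = 1.135535 (CAD/SGD).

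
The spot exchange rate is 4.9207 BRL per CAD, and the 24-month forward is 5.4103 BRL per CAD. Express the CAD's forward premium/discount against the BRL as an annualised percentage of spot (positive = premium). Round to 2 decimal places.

+4.97%

T = 2 years.
Period premium: (5.4103 − 4.9207)/4.9207 = 0.0994980.
×(1/T) gives 4.97% p.a.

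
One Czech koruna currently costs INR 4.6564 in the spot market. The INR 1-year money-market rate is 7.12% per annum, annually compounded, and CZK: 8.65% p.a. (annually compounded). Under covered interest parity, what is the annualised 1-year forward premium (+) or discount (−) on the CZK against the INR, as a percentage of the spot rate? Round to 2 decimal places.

T = 1 year.
CIP forward (INR per CZK) = 4.6564 × 1.071200/1.086500 = 4.5908290.
(F − S)/S ÷ T = (4.5908290 − 4.6564)/4.6564/1 = -0.014082 → -1.41%.

-1.41%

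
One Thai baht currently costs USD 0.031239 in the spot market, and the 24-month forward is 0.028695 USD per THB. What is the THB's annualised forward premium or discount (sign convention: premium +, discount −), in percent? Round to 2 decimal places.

-4.07%

T = 2 years.
Period premium: (0.028695 − 0.031239)/0.031239 = -0.0814367.
×(1/T) gives -4.07% p.a.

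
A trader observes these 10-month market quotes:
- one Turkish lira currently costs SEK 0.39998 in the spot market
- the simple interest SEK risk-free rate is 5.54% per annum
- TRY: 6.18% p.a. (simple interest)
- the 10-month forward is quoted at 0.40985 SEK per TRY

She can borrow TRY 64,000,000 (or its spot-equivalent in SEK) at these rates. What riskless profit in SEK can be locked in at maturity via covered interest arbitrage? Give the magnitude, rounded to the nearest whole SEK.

T = 10/12 years.
Route A — deposit TRY, sell forward: 64,000,000 × 1.051500 × 0.40985 = SEK 27,581,265.60.
Route B — convert at spot, deposit SEK: 64,000,000 × 0.39998 × 1.0461666667 = SEK 26,780,527.57.
The quoted forward overvalues TRY, so borrow SEK, buy TRY at spot, deposit the TRY at 6.18%, and sell the proceeds forward at 0.40985.
Arbitrage profit = |27,581,265.60 − 26,780,527.57| = SEK 800,738.

SEK 800,738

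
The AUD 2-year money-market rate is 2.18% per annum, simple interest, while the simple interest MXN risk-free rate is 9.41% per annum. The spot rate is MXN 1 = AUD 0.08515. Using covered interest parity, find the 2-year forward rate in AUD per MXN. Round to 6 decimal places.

0.074788

T = 2 years.
AUD growth factor: 1 + 0.0218×2 = 1.043600.
Growth of 1 MXN over T: 1 + 0.0941×2 = 1.188200.
CIP: F = S · (grow AUD)/(grow MXN) = 0.08515 × 1.043600/1.188200 = 0.07478753 AUD per MXN.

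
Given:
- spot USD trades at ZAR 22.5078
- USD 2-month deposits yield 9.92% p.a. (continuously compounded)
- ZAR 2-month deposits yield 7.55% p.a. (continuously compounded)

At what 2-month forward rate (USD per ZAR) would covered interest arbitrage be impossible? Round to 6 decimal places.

T = 2/12 years.
Growth of 1 ZAR over T: e^(0.0755×2/12) = 1.0126628.
USD growth factor: e^(0.0992×2/12) = 1.0166708.
So F = 22.5078 × 1.0126628 / 1.0166708 = 22.41907 (ZAR/USD).
Quoted the other way: 1/22.41907 = 0.044605 USD per ZAR.

0.044605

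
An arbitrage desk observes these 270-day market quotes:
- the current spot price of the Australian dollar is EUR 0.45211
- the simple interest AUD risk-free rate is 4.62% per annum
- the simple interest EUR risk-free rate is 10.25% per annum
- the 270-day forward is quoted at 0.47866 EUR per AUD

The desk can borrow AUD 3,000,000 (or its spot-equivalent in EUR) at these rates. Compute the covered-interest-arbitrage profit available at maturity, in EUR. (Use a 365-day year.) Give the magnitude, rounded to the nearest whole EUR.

T = 270/365 years.
Invest the AUD and cover forward: 3,000,000 × 1.034175342 × 0.47866 = EUR 1,485,055.11.
Convert at spot and invest in EUR: 3,000,000 × 0.45211 × 1.075821918 = EUR 1,459,169.54.
The quoted forward overvalues AUD, so borrow EUR, buy AUD at spot, deposit the AUD at 4.62%, and sell the proceeds forward at 0.47866.
Arbitrage profit = |1,485,055.11 − 1,459,169.54| = EUR 25,886.

EUR 25,886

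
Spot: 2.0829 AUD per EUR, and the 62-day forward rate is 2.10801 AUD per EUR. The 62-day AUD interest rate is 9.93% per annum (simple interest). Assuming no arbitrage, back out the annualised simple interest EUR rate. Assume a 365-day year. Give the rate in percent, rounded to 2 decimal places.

T = 62/365 years.
CIP gives F = S · g_AUD/g_EUR, so g_AUD/g_EUR = 2.10801/2.0829 = 1.0120553.
AUD growth factor: 1 + 0.0993×62/365 = 1.0168674.
So the EUR growth factor = 1.0047548.
r = (1.0047548 − 1)/(62/365) = 0.027992 → 2.80%.

2.80%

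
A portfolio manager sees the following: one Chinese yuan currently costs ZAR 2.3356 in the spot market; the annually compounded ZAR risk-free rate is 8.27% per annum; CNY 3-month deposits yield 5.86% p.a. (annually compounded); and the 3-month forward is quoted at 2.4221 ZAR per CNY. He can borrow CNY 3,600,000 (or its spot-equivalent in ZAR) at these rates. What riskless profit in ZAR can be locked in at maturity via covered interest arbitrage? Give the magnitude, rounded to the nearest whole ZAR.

ZAR 267,733

T = 3/12 years.
Invest the CNY and cover forward: 3,600,000 × 1.014338646 × 2.4221 = ZAR 8,844,586.68.
Convert at spot and invest in ZAR: 3,600,000 × 2.3356 × 1.020063092 = ZAR 8,576,853.69.
The quoted forward overvalues CNY, so borrow ZAR, buy CNY at spot, deposit the CNY at 5.86%, and sell the proceeds forward at 2.4221.
The gap between the two covered legs is ZAR 267,733.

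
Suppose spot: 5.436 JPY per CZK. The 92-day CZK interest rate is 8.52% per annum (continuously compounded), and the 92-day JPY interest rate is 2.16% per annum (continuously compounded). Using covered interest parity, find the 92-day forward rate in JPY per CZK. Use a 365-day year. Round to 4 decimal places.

5.3496

T = 92/365 years.
JPY growth factor: e^(0.0216×92/365) = 1.0054592.
CZK accumulates by e^(0.0852×92/365) = 1.0217073.
So F = 5.436 × 1.0054592 / 1.0217073 = 5.349552 (JPY/CZK).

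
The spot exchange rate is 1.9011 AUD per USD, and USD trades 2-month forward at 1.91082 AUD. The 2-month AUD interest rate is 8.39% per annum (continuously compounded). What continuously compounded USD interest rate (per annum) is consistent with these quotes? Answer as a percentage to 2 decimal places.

5.33%

T = 2/12 years.
CIP gives F = S · g_AUD/g_USD, so g_AUD/g_USD = 1.91082/1.9011 = 1.0051128.
The AUD side grows by e^(0.0839×2/12) = 1.0140816.
Hence g_USD = 1.0089232.
Take logs: ln 1.0089232 / (2/12) = 0.053302, so 5.33%.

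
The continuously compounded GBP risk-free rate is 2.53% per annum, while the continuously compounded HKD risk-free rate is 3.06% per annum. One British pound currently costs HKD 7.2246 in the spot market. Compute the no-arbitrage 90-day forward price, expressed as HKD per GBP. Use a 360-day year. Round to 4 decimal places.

7.2342

T = 90/360 years.
HKD growth factor: e^(0.0306×90/360) = 1.0076793.
GBP accumulates by e^(0.0253×90/360) = 1.006345.
Forward (HKD per GBP) = 7.2246 × 1.0076793 / 1.006345 = 7.234179.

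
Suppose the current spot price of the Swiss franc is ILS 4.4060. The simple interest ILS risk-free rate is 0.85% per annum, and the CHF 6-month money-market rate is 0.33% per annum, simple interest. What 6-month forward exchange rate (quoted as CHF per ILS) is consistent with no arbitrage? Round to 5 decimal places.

T = 6/12 years.
ILS accumulates by 1 + 0.0085×6/12 = 1.004250.
CHF growth factor: 1 + 0.0033×6/12 = 1.001650.
So F = 4.406 × 1.004250 / 1.001650 = 4.417437 (ILS/CHF).
Quoted the other way: 1/4.417437 = 0.22638 CHF per ILS.

0.22638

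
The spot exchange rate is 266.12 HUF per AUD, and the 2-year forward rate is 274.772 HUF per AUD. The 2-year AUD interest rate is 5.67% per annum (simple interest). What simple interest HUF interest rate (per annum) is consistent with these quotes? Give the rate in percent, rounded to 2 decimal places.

7.48%

T = 2 years.
CIP gives F = S · g_HUF/g_AUD, so g_HUF/g_AUD = 274.772/266.12 = 1.0325116.
AUD growth factor: 1 + 0.0567×2 = 1.113400.
So the HUF growth factor = 1.1495984.
(1.1495984 − 1)/T = 0.074799, i.e. 7.48%.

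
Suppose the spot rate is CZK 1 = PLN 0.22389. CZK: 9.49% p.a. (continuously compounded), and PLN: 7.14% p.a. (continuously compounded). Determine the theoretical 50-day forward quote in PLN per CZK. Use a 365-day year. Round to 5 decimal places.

T = 50/365 years.
PLN accumulates by e^(0.0714×50/365) = 1.0098288.
CZK growth factor: e^(0.0949×50/365) = 1.0130849.
CIP: F = S · (grow PLN)/(grow CZK) = 0.22389 × 1.0098288/1.0130849 = 0.2231704 PLN per CZK.

0.22317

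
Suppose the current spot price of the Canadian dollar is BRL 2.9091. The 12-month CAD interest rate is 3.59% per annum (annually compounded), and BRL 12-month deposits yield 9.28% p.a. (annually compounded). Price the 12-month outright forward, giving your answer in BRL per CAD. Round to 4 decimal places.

3.0689

T = 1 year.
Growth of 1 BRL over T: (1 + 0.0928)^1 = 1.092800.
CAD accumulates by (1 + 0.0359)^1 = 1.035900.
Forward (BRL per CAD) = 2.9091 × 1.092800 / 1.035900 = 3.068891.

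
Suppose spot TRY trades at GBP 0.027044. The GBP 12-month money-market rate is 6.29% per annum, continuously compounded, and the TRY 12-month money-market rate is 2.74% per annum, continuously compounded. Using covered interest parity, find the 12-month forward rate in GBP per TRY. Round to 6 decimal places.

T = 1 year.
Growth of 1 GBP over T: e^(0.0629×1) = 1.0649203.
Growth of 1 TRY over T: e^(0.0274×1) = 1.0277788.
CIP: F = S · (grow GBP)/(grow TRY) = 0.027044 × 1.0649203/1.0277788 = 0.02802131 GBP per TRY.

0.028021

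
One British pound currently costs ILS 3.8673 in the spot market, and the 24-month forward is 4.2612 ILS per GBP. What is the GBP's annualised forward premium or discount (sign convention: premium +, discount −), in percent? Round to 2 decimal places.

T = 2 years.
(F − S)/S = (4.2612 − 3.8673)/3.8673 = 0.1018540.
Per annum: 0.1018540 / 2 = 0.050927 = 5.09%.

+5.09%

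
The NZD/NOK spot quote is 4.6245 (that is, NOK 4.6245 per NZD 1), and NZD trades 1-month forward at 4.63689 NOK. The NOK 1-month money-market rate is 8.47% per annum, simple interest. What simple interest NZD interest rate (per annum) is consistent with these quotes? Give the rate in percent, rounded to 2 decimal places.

T = 1/12 years.
CIP gives F = S · g_NOK/g_NZD, so g_NOK/g_NZD = 4.63689/4.6245 = 1.0026792.
NOK growth factor: 1 + 0.0847×1/12 = 1.0070583.
Hence g_NZD = 1.0043674.
r = (1.0043674 − 1)/(1/12) = 0.052409 → 5.24%.

5.24%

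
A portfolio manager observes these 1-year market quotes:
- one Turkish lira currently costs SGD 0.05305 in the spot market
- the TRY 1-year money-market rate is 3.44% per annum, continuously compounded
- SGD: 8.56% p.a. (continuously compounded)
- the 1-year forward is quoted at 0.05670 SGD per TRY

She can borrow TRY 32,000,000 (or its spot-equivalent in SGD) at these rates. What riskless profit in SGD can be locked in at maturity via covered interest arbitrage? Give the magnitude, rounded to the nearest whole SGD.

T = 1 year.
Invest the TRY and cover forward: 32,000,000 × 1.034998523 × 0.05670 = SGD 1,877,901.32.
Convert at spot and invest in SGD: 32,000,000 × 0.05305 × 1.089370493 = SGD 1,849,315.35.
The quoted forward overvalues TRY, so borrow SGD, buy TRY at spot, deposit the TRY at 3.44%, and sell the proceeds forward at 0.05670.
Profit = 1,877,901.32 − 1,849,315.35 = SGD 28,586.

SGD 28,586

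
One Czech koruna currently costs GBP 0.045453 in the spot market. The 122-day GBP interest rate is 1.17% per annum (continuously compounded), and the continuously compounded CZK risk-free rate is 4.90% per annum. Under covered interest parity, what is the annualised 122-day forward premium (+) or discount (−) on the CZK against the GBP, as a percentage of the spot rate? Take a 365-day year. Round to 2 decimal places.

-3.71%

T = 122/365 years.
No-arbitrage forward: 0.045453 × 1.0039183 / 1.0165129 = 0.044889837 GBP/CZK.
Annualised premium = (F − S)/S × (1/T) = (0.044889837 − 0.045453)/0.045453 ÷ (122/365) = -3.71%.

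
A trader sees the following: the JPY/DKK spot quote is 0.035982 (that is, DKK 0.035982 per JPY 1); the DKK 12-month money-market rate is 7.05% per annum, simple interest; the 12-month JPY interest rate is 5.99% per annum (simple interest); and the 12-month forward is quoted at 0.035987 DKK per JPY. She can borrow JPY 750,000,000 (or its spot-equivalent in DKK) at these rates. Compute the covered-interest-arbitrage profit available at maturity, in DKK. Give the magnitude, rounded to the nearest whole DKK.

DKK 282,082

T = 1 year.
Invest the JPY and cover forward: 750,000,000 × 1.059900 × 0.035987 = DKK 28,606,965.98.
Convert at spot and invest in DKK: 750,000,000 × 0.035982 × 1.070500 = DKK 28,889,048.25.
The quoted forward undervalues JPY, so borrow JPY, convert to DKK at spot, deposit the DKK at 7.05%, and buy JPY forward at 0.035987 to cover the loan.
Arbitrage profit = |28,606,965.98 − 28,889,048.25| = DKK 282,082.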